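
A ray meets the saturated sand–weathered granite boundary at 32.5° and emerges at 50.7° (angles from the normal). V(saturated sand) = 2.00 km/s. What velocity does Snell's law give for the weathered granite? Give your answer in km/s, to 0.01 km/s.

Snell's law: sin 32.5°/V₁ = sin 50.7°/V₂.
V₂ = V₁·sin 50.7°/sin 32.5° = 2.00 × 1.4402 = 2.88 km/s.

2.88 km/s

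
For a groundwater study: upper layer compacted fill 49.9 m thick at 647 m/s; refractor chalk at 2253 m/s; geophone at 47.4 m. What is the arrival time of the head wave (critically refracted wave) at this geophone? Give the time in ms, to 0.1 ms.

t = x/V₂ + 2h·√(V₂²−V₁²)/(V₁V₂).
√(V₂²−V₁²) = √(2253²−647²) = 2158.1 m/s; delay term = 2·49.9·2158.1/(647·2253) = 0.14775 s.
t = 47.4/2253 + 0.14775 = 0.16879 s.

168.8 ms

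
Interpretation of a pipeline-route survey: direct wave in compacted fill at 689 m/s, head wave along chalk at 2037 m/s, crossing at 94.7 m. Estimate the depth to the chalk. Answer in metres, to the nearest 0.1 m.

x_cross = 2h·√((V₂+V₁)/(V₂−V₁)) → h = x_cross / (2·√((V₂+V₁)/(V₂−V₁))).
√((V₂+V₁)/(V₂−V₁)) = √((2037+689)/(2037−689)) = 1.4221.
h = 94.7 / (2·1.4221) = 33.30 m.

33.3 m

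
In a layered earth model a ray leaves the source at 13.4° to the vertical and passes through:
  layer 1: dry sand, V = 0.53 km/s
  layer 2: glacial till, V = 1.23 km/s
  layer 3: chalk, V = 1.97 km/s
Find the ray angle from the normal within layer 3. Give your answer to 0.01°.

59.47°

Snell's law across each interface conserves sin θ / V, so sin θ_3 = V_3·sin θ₁/V₁.
sin θ_3 = 1.97 × sin 13.4° / 0.53 = 0.8614.
θ_3 = 59.47° from the vertical.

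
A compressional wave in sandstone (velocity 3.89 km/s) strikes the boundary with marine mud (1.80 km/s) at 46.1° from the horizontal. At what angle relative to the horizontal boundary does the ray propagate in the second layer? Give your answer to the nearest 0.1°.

Convert to the normal: θ₁ = 90° − 46.1° = 43.9°.
sin θ₁/V₁ = sin θ₂/V₂ ⇒ sin θ₂ = 1.80·sin 43.9°/3.89 = 1.80·0.6934/3.89 = 0.3209.
θ₂ = sin⁻¹(0.3209) = 18.71° (from vertical).
From the interface: 90° − 18.71° = 71.29°.

71.3°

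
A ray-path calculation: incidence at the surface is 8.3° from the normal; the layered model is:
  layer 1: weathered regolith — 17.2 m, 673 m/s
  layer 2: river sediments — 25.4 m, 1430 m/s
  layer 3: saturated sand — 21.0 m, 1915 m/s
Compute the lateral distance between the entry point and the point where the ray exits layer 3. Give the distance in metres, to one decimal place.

Apply Snell's law at each interface; in layer i the horizontal offset is hᵢ·tan θᵢ.
Layer 1: θ = 8.30°; offset = 17.2·tan 8.30° = 2.509 m.
Layer 2: sin θ = 1430·sin 8.3°/673 = 0.3067, θ = 17.86°; offset = 25.4·tan 17.86° = 8.186 m.
Layer 3: sin θ = 1915·sin 8.3°/673 = 0.4108, θ = 24.25°; offset = 21.0·tan 24.25° = 9.461 m.
Total horizontal offset = 20.156 m.

20.2 m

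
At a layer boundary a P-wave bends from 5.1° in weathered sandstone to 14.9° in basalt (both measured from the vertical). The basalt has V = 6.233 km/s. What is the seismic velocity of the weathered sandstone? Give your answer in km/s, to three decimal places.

2.155 km/s

sin 5.1° = 0.0889; sin 14.9° = 0.2571.
V₁ = V₂·(sin θ₁/sin θ₂) = 6.233·(0.0889/0.2571) = 2.155 km/s.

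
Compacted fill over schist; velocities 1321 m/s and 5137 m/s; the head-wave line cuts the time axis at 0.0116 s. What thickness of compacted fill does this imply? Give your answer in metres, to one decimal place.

h = tᵢ·V₁·V₂ / (2·√(V₂²−V₁²)).
√(V₂²−V₁²) = √(5137² − 1321²) = 4964.2 m/s.
h = 0.0116 s × 1321 × 5137 / (2 × 4964.2) = 7.93 m.

7.9 m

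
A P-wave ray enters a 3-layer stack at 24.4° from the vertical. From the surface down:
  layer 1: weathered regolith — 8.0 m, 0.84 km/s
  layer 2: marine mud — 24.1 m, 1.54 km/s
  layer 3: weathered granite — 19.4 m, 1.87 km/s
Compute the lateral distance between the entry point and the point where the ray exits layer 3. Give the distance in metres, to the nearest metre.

77 m

Ray parameter p = sin 24.4° / 0.84 km/s = 4.9179e-01 s/km.
Layer 1: θ = 24.40°; offset = 8.0·tan 24.40° = 3.629 m.
Layer 2: sin θ = p·1.54 = 0.7574 → θ = 49.23°; offset = 24.1·tan 49.23° = 27.952 m.
Layer 3: sin θ = p·1.87 = 0.9196 → θ = 66.87°; offset = 19.4·tan 66.87° = 45.427 m.
Total horizontal offset = 77.008 m.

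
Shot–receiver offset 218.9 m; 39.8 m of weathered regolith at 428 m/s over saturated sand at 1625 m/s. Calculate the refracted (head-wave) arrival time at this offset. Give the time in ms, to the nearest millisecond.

θ_c = arcsin(V₁/V₂) = arcsin(428/1625) = 15.27°, cos θ_c = 0.9647.
Intercept time tᵢ = 2h cos θ_c / V₁ = 2·39.8·0.9647/428 = 0.17941 s.
t = x/V₂ + tᵢ = 218.9/1625 + 0.17941 = 0.31412 s.

314 ms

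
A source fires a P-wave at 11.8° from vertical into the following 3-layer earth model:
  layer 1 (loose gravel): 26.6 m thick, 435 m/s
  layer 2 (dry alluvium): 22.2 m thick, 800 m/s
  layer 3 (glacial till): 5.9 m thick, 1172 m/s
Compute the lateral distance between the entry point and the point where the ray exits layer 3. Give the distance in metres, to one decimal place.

18.5 m

p = sin θ₁/V₁ = sin 11.8°/435 = 4.7011e-04 s/m is conserved through the stack.
Layer 1: θ = 11.80°; offset = 26.6·tan 11.80° = 5.557 m.
Layer 2: sin θ = p·800 = 0.3761 → θ = 22.09°; offset = 22.2·tan 22.09° = 9.011 m.
Layer 3: sin θ = p·1172 = 0.5510 → θ = 33.43°; offset = 5.9·tan 33.43° = 3.895 m.
Summing the layer offsets gives 18.463 m.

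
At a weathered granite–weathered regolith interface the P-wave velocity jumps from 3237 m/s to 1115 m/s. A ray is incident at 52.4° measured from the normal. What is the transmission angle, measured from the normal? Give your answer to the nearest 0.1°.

15.8°

Snell's law: sin θ₂ = (V₂/V₁)·sin θ₁ = (1115/3237)·sin 52.4° = 0.2729.
θ₂ = arcsin 0.2729 = 15.84° from the normal.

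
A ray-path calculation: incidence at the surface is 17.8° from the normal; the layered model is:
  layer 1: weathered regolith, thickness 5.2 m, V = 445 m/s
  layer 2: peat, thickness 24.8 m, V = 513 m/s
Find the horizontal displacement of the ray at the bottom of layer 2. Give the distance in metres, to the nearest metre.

11 m

Apply Snell's law at each interface; in layer i the horizontal offset is hᵢ·tan θᵢ.
Layer 1: θ = 17.80°; offset = 5.2·tan 17.80° = 1.670 m.
Layer 2: sin θ = 513·sin 17.8°/445 = 0.3524, θ = 20.63°; offset = 24.8·tan 20.63° = 9.339 m.
Total horizontal offset = 11.008 m.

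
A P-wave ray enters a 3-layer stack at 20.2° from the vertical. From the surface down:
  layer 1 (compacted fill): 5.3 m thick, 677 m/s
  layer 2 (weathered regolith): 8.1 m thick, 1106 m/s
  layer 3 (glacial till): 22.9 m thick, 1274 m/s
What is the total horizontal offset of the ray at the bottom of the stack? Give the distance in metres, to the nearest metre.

27 m

Ray parameter p = sin 20.2° / 677 m/s = 5.1004e-04 s/m.
Layer 1: θ = 20.20°; offset = 5.3·tan 20.20° = 1.950 m.
Layer 2: sin θ = p·1106 = 0.5641 → θ = 34.34°; offset = 8.1·tan 34.34° = 5.534 m.
Layer 3: sin θ = p·1274 = 0.6498 → θ = 40.53°; offset = 22.9·tan 40.53° = 19.576 m.
Total horizontal offset = 27.060 m.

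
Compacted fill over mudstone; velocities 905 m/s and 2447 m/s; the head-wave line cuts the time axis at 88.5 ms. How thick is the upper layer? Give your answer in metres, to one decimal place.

h = tᵢ·V₁·V₂ / (2·√(V₂²−V₁²)).
√(V₂²−V₁²) = √(2447² − 905²) = 2273.5 m/s.
h = 0.0885 s × 905 × 2447 / (2 × 2273.5) = 43.10 m.

43.1 m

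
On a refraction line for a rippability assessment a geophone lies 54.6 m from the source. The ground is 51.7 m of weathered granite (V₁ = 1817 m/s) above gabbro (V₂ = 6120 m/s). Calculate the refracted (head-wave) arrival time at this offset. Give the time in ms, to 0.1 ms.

63.3 ms

t = x/V₂ + 2h·√(V₂²−V₁²)/(V₁V₂).
√(V₂²−V₁²) = √(6120²−1817²) = 5844.0 m/s; delay term = 2·51.7·5844.0/(1817·6120) = 0.05434 s.
t = 54.6/6120 + 0.05434 = 0.06326 s.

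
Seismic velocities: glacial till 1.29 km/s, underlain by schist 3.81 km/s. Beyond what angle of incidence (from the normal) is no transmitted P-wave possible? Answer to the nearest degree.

Critical incidence: sin θ_c = V₁/V₂ = 1.29/3.81 = 0.3386.
θ_c = arcsin 0.3386 = 19.79°.

20°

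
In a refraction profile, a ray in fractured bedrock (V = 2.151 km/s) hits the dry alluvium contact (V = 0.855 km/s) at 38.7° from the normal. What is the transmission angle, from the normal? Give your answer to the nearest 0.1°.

Snell's law: sin θ₂ = (V₂/V₁)·sin θ₁ = (0.855/2.151)·sin 38.7° = 0.2485.
θ₂ = arcsin 0.2485 = 14.39° from the normal.

14.4°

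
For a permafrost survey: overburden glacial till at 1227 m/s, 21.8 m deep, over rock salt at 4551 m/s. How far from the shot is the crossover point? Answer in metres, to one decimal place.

x_cross = 2h·√((V₂+V₁)/(V₂−V₁)).
(V₂+V₁)/(V₂−V₁) = (4551+1227)/(4551−1227) = 1.7383; √ = 1.3184.
x_cross = 2·21.8·1.3184 = 57.48 m.

57.5 m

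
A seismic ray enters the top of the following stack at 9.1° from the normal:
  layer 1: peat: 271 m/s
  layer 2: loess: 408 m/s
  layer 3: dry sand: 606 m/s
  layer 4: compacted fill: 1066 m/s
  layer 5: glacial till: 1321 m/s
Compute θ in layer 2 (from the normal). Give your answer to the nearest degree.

14°

Snell's law across each interface conserves sin θ / V, so sin θ_2 = V_2·sin θ₁/V₁.
sin θ_2 = 408 × sin 9.1° / 271 = 0.2381.
θ_2 = arcsin 0.2381 = 13.78°.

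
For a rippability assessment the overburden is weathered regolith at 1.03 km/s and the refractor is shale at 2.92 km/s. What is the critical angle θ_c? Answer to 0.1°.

20.7°

Critical incidence: sin θ_c = V₁/V₂ = 1.03/2.92 = 0.3527.
θ_c = arcsin 0.3527 = 20.65°.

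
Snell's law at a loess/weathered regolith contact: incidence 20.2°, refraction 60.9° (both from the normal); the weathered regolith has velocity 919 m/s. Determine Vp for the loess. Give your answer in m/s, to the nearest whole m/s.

363 m/s

sin 20.2° = 0.3453; sin 60.9° = 0.8738.
V₁ = V₂·(sin θ₁/sin θ₂) = 919·(0.3453/0.8738) = 363.17 m/s.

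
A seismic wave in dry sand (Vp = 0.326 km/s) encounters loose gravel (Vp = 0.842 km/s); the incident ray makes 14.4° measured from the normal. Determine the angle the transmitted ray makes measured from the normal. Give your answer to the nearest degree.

Snell's law: sin θ₂ = (V₂/V₁)·sin θ₁ = (0.842/0.326)·sin 14.4° = 0.6423.
θ₂ = arcsin 0.6423 = 39.97° from the normal.

40°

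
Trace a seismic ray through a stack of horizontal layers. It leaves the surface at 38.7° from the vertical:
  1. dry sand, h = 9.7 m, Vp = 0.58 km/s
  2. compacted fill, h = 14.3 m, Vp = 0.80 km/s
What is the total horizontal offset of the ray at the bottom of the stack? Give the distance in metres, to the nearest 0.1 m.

32.1 m

Apply Snell's law at each interface; in layer i the horizontal offset is hᵢ·tan θᵢ.
Layer 1: θ = 38.70°; offset = 9.7·tan 38.70° = 7.771 m.
Layer 2: sin θ = 0.80·sin 38.7°/0.58 = 0.8624, θ = 59.59°; offset = 14.3·tan 59.59° = 24.362 m.
Σ offsets = 32.133 m.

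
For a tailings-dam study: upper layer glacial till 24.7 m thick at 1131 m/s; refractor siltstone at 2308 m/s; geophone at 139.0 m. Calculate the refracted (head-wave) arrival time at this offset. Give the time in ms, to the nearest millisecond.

98 ms

θ_c = arcsin(V₁/V₂) = arcsin(1131/2308) = 29.34°, cos θ_c = 0.8717.
Intercept time tᵢ = 2h cos θ_c / V₁ = 2·24.7·0.8717/1131 = 0.03807 s.
t = x/V₂ + tᵢ = 139.0/2308 + 0.03807 = 0.09830 s.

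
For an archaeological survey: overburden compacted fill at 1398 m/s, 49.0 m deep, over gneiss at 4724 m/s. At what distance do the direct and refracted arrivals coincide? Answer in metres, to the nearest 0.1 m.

133.0 m

x_cross = 2h·√((V₂+V₁)/(V₂−V₁)).
(V₂+V₁)/(V₂−V₁) = (4724+1398)/(4724−1398) = 1.8406; √ = 1.3567.
x_cross = 2·49.0·1.3567 = 132.96 m.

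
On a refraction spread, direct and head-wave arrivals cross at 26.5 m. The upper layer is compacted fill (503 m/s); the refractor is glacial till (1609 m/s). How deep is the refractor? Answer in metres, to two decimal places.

h = (x_cross/2)·√((V₂−V₁)/(V₂+V₁)).
(V₂−V₁)/(V₂+V₁) = (1609−503)/(1609+503) = 0.5237; √ = 0.7237.
h = (26.5/2)·0.7237 = 9.59 m.

9.59 m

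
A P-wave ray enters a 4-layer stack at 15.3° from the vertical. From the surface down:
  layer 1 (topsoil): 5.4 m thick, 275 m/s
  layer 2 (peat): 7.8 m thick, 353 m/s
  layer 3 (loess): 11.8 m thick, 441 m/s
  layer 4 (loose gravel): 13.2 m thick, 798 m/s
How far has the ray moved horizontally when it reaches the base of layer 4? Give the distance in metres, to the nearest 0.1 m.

p = sin θ₁/V₁ = sin 15.3°/275 = 9.5954e-04 s/m is conserved through the stack.
Layer 1: θ = 15.30°; offset = 5.4·tan 15.30° = 1.477 m.
Layer 2: sin θ = p·353 = 0.3387 → θ = 19.80°; offset = 7.8·tan 19.80° = 2.808 m.
Layer 3: sin θ = p·441 = 0.4232 → θ = 25.03°; offset = 11.8·tan 25.03° = 5.511 m.
Layer 4: sin θ = p·798 = 0.7657 → θ = 49.97°; offset = 13.2·tan 49.97° = 15.715 m.
Σ offsets = 25.511 m.

25.5 m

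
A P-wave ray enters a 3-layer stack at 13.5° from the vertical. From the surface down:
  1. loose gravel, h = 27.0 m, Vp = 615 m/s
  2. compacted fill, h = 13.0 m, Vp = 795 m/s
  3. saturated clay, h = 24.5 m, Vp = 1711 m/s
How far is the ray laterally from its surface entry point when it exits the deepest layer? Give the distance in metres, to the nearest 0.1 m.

31.5 m

Apply Snell's law at each interface; in layer i the horizontal offset is hᵢ·tan θᵢ.
Layer 1: θ = 13.50°; offset = 27.0·tan 13.50° = 6.482 m.
Layer 2: sin θ = 795·sin 13.5°/615 = 0.3018, θ = 17.56°; offset = 13.0·tan 17.56° = 4.115 m.
Layer 3: sin θ = 1711·sin 13.5°/615 = 0.6495, θ = 40.50°; offset = 24.5·tan 40.50° = 20.926 m.
Σ offsets = 31.523 m.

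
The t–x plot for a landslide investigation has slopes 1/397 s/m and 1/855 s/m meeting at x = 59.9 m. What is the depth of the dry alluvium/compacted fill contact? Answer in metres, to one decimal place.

18.1 m

h = (x_cross/2)·√((V₂−V₁)/(V₂+V₁)).
(V₂−V₁)/(V₂+V₁) = (855−397)/(855+397) = 0.3658; √ = 0.6048.
h = (59.9/2)·0.6048 = 18.11 m.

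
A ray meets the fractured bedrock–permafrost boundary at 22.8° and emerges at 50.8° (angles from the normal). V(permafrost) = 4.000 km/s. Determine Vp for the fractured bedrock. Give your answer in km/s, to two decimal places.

Snell's law: sin 22.8°/V₁ = sin 50.8°/V₂.
V₁ = V₂·sin 22.8°/sin 50.8° = 4.000 × 0.5001 = 2.00 km/s.

2.00 km/s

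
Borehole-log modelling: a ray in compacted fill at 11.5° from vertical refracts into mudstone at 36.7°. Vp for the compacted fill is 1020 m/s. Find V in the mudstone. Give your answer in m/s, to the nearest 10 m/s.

sin 11.5° = 0.1994; sin 36.7° = 0.5976.
V₂ = V₁·(sin θ₂/sin θ₁) = 1020·(0.5976/0.1994) = 3057.55 m/s.

3060 m/s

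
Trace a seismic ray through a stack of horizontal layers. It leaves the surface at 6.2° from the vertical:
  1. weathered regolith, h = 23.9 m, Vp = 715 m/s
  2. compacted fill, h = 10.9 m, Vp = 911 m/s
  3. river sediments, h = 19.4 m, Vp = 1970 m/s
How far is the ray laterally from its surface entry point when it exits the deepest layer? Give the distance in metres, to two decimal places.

Ray parameter p = sin 6.2° / 715 m/s = 1.5105e-04 s/m.
Layer 1: θ = 6.20°; offset = 23.9·tan 6.20° = 2.5964 m.
Layer 2: sin θ = p·911 = 0.1376 → θ = 7.91°; offset = 10.9·tan 7.91° = 1.5143 m.
Layer 3: sin θ = p·1970 = 0.2976 → θ = 17.31°; offset = 19.4·tan 17.31° = 6.0467 m.
Summing the layer offsets gives 10.1573 m.

10.16 m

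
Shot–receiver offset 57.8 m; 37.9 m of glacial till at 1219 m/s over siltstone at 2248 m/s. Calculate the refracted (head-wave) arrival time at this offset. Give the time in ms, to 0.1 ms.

78.0 ms

θ_c = arcsin(V₁/V₂) = arcsin(1219/2248) = 32.84°, cos θ_c = 0.8402.
Intercept time tᵢ = 2h cos θ_c / V₁ = 2·37.9·0.8402/1219 = 0.05225 s.
t = x/V₂ + tᵢ = 57.8/2248 + 0.05225 = 0.07796 s.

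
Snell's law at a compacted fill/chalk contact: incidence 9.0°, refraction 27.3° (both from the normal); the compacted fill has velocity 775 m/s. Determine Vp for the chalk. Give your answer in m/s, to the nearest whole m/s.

2272 m/s

Snell's law: sin 9.0°/V₁ = sin 27.3°/V₂.
V₂ = V₁·sin 27.3°/sin 9.0° = 775 × 2.9319 = 2272.22 m/s.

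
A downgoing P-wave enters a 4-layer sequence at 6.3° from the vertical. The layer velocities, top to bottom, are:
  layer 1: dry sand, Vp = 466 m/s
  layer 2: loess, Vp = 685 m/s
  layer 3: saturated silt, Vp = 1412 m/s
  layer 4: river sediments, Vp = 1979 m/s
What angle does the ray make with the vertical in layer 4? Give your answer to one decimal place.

Ray parameter p = sin 6.3° / 466 = 2.3548e-04 s/m.
sin θ_4 = p·V_4 = 2.3548e-04 × 1979 = 0.4660.
θ_4 = 27.78° from the vertical.

27.8°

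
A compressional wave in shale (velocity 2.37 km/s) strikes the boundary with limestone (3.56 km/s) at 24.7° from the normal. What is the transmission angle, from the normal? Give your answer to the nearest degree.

39°

sin θ₁/V₁ = sin θ₂/V₂ ⇒ sin θ₂ = 3.56·sin 24.7°/2.37 = 3.56·0.4179/2.37 = 0.6277.
θ₂ = arcsin 0.6277 = 38.88° from the normal.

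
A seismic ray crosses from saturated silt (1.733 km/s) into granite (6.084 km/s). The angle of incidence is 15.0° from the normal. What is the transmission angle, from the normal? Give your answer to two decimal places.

65.32°

Snell's law: sin θ₂ = (V₂/V₁)·sin θ₁ = (6.084/1.733)·sin 15.0° = 0.9086.
θ₂ = sin⁻¹(0.9086) = 65.32° (from vertical).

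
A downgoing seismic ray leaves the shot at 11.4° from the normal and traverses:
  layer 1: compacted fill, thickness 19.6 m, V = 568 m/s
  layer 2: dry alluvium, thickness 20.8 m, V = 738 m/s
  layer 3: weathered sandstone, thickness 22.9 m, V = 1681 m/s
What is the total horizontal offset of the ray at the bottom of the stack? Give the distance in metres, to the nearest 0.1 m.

26.0 m

Apply Snell's law at each interface; in layer i the horizontal offset is hᵢ·tan θᵢ.
Layer 1: θ = 11.40°; offset = 19.6·tan 11.40° = 3.952 m.
Layer 2: sin θ = 738·sin 11.4°/568 = 0.2568, θ = 14.88°; offset = 20.8·tan 14.88° = 5.527 m.
Layer 3: sin θ = 1681·sin 11.4°/568 = 0.5850, θ = 35.80°; offset = 22.9·tan 35.80° = 16.516 m.
Total horizontal offset = 25.996 m.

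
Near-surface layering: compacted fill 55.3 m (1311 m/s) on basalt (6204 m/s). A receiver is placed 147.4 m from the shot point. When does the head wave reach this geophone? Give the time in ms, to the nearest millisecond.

106 ms

t = x/V₂ + 2h·√(V₂²−V₁²)/(V₁V₂).
√(V₂²−V₁²) = √(6204²−1311²) = 6063.9 m/s; delay term = 2·55.3·6063.9/(1311·6204) = 0.08246 s.
t = 147.4/6204 + 0.08246 = 0.10622 s.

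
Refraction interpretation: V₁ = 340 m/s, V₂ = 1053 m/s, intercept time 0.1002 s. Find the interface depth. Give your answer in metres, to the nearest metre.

18 m

θ_c = arcsin(340/1053) = 18.84°; cos θ_c = 0.9464.
tᵢ = 2h cos θ_c/V₁ ⇒ h = tᵢ·V₁/(2 cos θ_c) = 0.1002·340/(2·0.9464) = 18.00 m.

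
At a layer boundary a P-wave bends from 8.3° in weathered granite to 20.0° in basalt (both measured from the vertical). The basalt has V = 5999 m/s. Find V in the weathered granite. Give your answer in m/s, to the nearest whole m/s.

Snell's law: sin 8.3°/V₁ = sin 20.0°/V₂.
V₁ = V₂·sin 8.3°/sin 20.0° = 5999 × 0.4221 = 2531.99 m/s.

2532 m/s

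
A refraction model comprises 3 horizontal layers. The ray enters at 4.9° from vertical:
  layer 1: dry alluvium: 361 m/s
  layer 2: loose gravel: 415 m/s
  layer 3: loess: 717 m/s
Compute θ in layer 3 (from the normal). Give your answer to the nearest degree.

Ray parameter p = sin 4.9° / 361 = 2.3661e-04 s/m.
sin θ_3 = p·V_3 = 2.3661e-04 × 717 = 0.1697.
θ_3 = arcsin 0.1697 = 9.77°.

10°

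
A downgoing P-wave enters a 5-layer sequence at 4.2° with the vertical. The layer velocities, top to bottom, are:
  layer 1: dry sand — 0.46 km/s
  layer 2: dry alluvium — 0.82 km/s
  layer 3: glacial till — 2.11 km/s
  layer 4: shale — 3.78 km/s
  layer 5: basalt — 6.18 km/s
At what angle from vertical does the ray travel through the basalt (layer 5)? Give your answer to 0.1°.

79.7°

Snell's law across each interface conserves sin θ / V, so sin θ_5 = V_5·sin θ₁/V₁.
sin θ_5 = 6.18 × sin 4.2° / 0.46 = 0.9839.
θ_5 = 79.72° from the vertical.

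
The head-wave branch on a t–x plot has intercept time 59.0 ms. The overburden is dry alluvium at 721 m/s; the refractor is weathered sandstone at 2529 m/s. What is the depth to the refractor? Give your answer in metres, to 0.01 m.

h = tᵢ·V₁·V₂ / (2·√(V₂²−V₁²)).
√(V₂²−V₁²) = √(2529² − 721²) = 2424.0 m/s.
h = 0.059 s × 721 × 2529 / (2 × 2424.0) = 22.19 m.

22.19 m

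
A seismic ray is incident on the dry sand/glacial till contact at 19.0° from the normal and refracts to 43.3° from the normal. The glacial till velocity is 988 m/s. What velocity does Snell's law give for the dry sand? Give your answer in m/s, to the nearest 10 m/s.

sin 19.0° = 0.3256; sin 43.3° = 0.6858.
V₁ = V₂·(sin θ₁/sin θ₂) = 988·(0.3256/0.6858) = 469.02 m/s.

470 m/s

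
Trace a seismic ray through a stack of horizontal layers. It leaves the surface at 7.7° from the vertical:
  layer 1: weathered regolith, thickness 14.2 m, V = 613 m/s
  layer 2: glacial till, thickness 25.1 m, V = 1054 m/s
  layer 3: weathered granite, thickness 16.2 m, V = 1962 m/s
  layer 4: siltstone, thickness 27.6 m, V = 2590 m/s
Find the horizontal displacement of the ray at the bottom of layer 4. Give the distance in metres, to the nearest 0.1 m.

Ray parameter p = sin 7.7° / 613 m/s = 2.1857e-04 s/m.
Layer 1: θ = 7.70°; offset = 14.2·tan 7.70° = 1.920 m.
Layer 2: sin θ = p·1054 = 0.2304 → θ = 13.32°; offset = 25.1·tan 13.32° = 5.942 m.
Layer 3: sin θ = p·1962 = 0.4288 → θ = 25.39°; offset = 16.2·tan 25.39° = 7.690 m.
Layer 4: sin θ = p·2590 = 0.5661 → θ = 34.48°; offset = 27.6·tan 34.48° = 18.954 m.
Total horizontal offset = 34.507 m.

34.5 m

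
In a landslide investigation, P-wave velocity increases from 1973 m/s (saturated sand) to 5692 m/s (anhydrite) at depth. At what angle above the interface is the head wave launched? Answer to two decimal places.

69.72°

At critical incidence the refracted ray runs along the interface (θ₂ = 90°), so sin θ_c = V₁/V₂.
θ_c = arcsin(1973/5692) = arcsin 0.3466 = 20.28°.
Measured from the interface: 90° − 20.28° = 69.72°.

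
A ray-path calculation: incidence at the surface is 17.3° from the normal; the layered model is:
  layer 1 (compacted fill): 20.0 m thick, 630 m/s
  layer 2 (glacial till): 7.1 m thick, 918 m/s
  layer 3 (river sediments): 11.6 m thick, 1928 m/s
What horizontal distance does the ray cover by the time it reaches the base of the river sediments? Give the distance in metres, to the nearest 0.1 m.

35.1 m

Ray parameter p = sin 17.3° / 630 m/s = 4.7202e-04 s/m.
Layer 1: θ = 17.30°; offset = 20.0·tan 17.30° = 6.229 m.
Layer 2: sin θ = p·918 = 0.4333 → θ = 25.68°; offset = 7.1·tan 25.68° = 3.414 m.
Layer 3: sin θ = p·1928 = 0.9101 → θ = 65.51°; offset = 11.6·tan 65.51° = 25.470 m.
Total horizontal offset = 35.113 m.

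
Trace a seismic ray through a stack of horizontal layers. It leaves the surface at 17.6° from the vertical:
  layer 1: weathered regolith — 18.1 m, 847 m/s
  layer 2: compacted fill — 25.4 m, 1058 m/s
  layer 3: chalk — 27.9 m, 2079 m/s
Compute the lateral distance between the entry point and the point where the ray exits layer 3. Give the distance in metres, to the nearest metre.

47 m

Apply Snell's law at each interface; in layer i the horizontal offset is hᵢ·tan θᵢ.
Layer 1: θ = 17.60°; offset = 18.1·tan 17.60° = 5.742 m.
Layer 2: sin θ = 1058·sin 17.6°/847 = 0.3777, θ = 22.19°; offset = 25.4·tan 22.19° = 10.361 m.
Layer 3: sin θ = 2079·sin 17.6°/847 = 0.7422, θ = 47.92°; offset = 27.9·tan 47.92° = 30.897 m.
Σ offsets = 46.999 m.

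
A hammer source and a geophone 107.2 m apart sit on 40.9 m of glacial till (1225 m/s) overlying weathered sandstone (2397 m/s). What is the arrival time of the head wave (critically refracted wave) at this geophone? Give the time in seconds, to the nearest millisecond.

0.102 s

θ_c = arcsin(V₁/V₂) = arcsin(1225/2397) = 30.73°, cos θ_c = 0.8595.
Intercept time tᵢ = 2h cos θ_c / V₁ = 2·40.9·0.8595/1225 = 0.05740 s.
t = x/V₂ + tᵢ = 107.2/2397 + 0.05740 = 0.10212 s.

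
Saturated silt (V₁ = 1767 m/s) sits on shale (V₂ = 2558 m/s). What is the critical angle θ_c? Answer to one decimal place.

43.7°

At critical incidence the refracted ray runs along the interface (θ₂ = 90°), so sin θ_c = V₁/V₂.
θ_c = arcsin(1767/2558) = arcsin 0.6908 = 43.69°.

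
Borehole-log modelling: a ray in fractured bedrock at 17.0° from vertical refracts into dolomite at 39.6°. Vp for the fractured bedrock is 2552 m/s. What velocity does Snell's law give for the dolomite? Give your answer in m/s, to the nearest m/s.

5564 m/s

sin 17.0° = 0.2924; sin 39.6° = 0.6374.
V₂ = V₁·(sin θ₂/sin θ₁) = 2552·(0.6374/0.2924) = 5563.83 m/s.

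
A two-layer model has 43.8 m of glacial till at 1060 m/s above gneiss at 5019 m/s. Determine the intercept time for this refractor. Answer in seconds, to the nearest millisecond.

θ_c = arcsin(V₁/V₂) = arcsin(1060/5019) = 12.19°; cos θ_c = 0.9774.
tᵢ = 2h·cos θ_c / V₁ = 2·43.8·0.9774 / 1060 = 0.08078 s.

0.081 s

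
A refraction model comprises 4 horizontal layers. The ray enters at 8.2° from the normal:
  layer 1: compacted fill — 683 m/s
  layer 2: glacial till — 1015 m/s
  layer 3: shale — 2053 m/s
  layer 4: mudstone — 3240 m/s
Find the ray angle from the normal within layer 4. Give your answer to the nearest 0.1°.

42.6°

Snell's law across each interface conserves sin θ / V, so sin θ_4 = V_4·sin θ₁/V₁.
sin θ_4 = 3240 × sin 8.2° / 683 = 0.6766.
θ_4 = arcsin 0.6766 = 42.58°.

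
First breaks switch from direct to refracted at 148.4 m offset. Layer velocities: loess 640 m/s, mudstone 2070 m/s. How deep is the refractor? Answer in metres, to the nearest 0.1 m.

53.9 m

x_cross = 2h·√((V₂+V₁)/(V₂−V₁)) → h = x_cross / (2·√((V₂+V₁)/(V₂−V₁))).
√((V₂+V₁)/(V₂−V₁)) = √((2070+640)/(2070−640)) = 1.3766.
h = 148.4 / (2·1.3766) = 53.90 m.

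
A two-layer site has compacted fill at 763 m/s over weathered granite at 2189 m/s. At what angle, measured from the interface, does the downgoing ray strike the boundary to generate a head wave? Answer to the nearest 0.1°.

69.6°

Critical incidence: sin θ_c = V₁/V₂ = 763/2189 = 0.3486.
θ_c = arcsin 0.3486 = 20.40°.
Measured from the interface: 90° − 20.40° = 69.60°.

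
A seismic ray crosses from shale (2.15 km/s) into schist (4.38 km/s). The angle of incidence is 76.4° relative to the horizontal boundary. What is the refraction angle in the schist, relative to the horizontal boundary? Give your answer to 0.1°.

61.4°

Angle from the normal: 90° − 76.4° = 13.6°.
sin θ₁/V₁ = sin θ₂/V₂ ⇒ sin θ₂ = 4.38·sin 13.6°/2.15 = 4.38·0.2351/2.15 = 0.4790.
θ₂ = sin⁻¹(0.4790) = 28.62° (from vertical).
From the interface: 90° − 28.62° = 61.38°.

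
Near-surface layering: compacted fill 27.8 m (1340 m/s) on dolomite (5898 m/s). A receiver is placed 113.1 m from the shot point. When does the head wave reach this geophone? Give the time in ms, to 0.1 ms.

θ_c = arcsin(V₁/V₂) = arcsin(1340/5898) = 13.13°, cos θ_c = 0.9738.
Intercept time tᵢ = 2h cos θ_c / V₁ = 2·27.8·0.9738/1340 = 0.04041 s.
t = x/V₂ + tᵢ = 113.1/5898 + 0.04041 = 0.05958 s.

59.6 ms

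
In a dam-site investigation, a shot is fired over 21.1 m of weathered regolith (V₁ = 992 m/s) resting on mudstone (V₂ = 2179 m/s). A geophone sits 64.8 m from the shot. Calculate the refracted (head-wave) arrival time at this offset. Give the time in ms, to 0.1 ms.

θ_c = arcsin(V₁/V₂) = arcsin(992/2179) = 27.08°, cos θ_c = 0.8904.
Intercept time tᵢ = 2h cos θ_c / V₁ = 2·21.1·0.8904/992 = 0.03788 s.
t = x/V₂ + tᵢ = 64.8/2179 + 0.03788 = 0.06761 s.

67.6 ms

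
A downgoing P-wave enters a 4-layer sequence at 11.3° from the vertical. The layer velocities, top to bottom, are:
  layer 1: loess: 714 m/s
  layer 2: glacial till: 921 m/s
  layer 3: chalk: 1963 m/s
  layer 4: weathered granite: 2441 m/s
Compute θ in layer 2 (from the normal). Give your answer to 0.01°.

14.64°

Ray parameter p = sin 11.3° / 714 = 2.7443e-04 s/m.
sin θ_2 = p·V_2 = 2.7443e-04 × 921 = 0.2528.
θ_2 = 14.64° from the vertical.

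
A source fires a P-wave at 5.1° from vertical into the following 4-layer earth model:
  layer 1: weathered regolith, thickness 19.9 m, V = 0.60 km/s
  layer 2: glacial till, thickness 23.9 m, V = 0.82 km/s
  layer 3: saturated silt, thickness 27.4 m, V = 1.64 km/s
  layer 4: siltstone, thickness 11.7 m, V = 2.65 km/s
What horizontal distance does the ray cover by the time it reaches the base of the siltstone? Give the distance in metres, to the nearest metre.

17 m

p = sin θ₁/V₁ = sin 5.1°/0.60 = 1.4816e-01 s/km is conserved through the stack.
Layer 1: θ = 5.10°; offset = 19.9·tan 5.10° = 1.776 m.
Layer 2: sin θ = p·0.82 = 0.1215 → θ = 6.98°; offset = 23.9·tan 6.98° = 2.925 m.
Layer 3: sin θ = p·1.64 = 0.2430 → θ = 14.06°; offset = 27.4·tan 14.06° = 6.863 m.
Layer 4: sin θ = p·2.65 = 0.3926 → θ = 23.12°; offset = 11.7·tan 23.12° = 4.995 m.
Summing the layer offsets gives 16.559 m.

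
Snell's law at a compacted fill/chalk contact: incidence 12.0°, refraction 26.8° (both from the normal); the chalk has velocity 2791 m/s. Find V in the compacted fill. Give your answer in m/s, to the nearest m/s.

Snell's law: sin 12.0°/V₁ = sin 26.8°/V₂.
V₁ = V₂·sin 12.0°/sin 26.8° = 2791 × 0.4611 = 1287.00 m/s.

1287 m/s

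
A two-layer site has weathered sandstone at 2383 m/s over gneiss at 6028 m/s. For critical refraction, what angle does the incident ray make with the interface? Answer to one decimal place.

At critical incidence the refracted ray runs along the interface (θ₂ = 90°), so sin θ_c = V₁/V₂.
θ_c = arcsin(2383/6028) = arcsin 0.3953 = 23.29°.
Measured from the interface: 90° − 23.29° = 66.71°.

66.7°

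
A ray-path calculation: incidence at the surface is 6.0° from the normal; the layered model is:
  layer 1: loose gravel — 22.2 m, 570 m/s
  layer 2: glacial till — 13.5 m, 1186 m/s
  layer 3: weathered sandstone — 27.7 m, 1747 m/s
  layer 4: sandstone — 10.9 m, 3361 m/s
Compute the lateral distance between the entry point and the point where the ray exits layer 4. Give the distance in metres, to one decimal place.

23.2 m

p = sin θ₁/V₁ = sin 6.0°/570 = 1.8338e-04 s/m is conserved through the stack.
Layer 1: θ = 6.00°; offset = 22.2·tan 6.00° = 2.333 m.
Layer 2: sin θ = p·1186 = 0.2175 → θ = 12.56°; offset = 13.5·tan 12.56° = 3.008 m.
Layer 3: sin θ = p·1747 = 0.3204 → θ = 18.69°; offset = 27.7·tan 18.69° = 9.368 m.
Layer 4: sin θ = p·3361 = 0.6164 → θ = 38.05°; offset = 10.9·tan 38.05° = 8.531 m.
Σ offsets = 23.241 m.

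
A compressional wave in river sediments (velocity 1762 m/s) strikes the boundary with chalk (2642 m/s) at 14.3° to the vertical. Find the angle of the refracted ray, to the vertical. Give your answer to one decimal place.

21.7°

Snell's law: sin θ₂ = (V₂/V₁)·sin θ₁ = (2642/1762)·sin 14.3° = 0.3704.
θ₂ = arcsin 0.3704 = 21.74° from the normal.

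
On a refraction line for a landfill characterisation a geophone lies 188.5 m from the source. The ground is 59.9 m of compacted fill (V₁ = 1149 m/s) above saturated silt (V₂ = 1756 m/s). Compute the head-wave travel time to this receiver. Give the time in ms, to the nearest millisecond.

186 ms

t = x/V₂ + 2h·√(V₂²−V₁²)/(V₁V₂).
√(V₂²−V₁²) = √(1756²−1149²) = 1327.9 m/s; delay term = 2·59.9·1327.9/(1149·1756) = 0.07885 s.
t = 188.5/1756 + 0.07885 = 0.18619 s.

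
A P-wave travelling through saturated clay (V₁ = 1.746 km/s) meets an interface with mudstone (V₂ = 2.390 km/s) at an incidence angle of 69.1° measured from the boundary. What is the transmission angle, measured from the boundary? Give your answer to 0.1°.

Angle from the normal: 90° − 69.1° = 20.9°.
Snell's law: sin θ₂ = (V₂/V₁)·sin θ₁ = (2.390/1.746)·sin 20.9° = 0.4883.
θ₂ = arcsin 0.4883 = 29.23° from the normal.
From the interface: 90° − 29.23° = 60.77°.

60.8°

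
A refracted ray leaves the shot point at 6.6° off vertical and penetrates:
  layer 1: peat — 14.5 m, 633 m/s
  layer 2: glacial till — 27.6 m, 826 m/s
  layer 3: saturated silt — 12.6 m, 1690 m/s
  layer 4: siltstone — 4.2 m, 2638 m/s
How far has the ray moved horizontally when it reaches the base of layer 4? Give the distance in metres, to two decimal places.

12.22 m

Apply Snell's law at each interface; in layer i the horizontal offset is hᵢ·tan θᵢ.
Layer 1: θ = 6.60°; offset = 14.5·tan 6.60° = 1.6777 m.
Layer 2: sin θ = 826·sin 6.6°/633 = 0.1500, θ = 8.63°; offset = 27.6·tan 8.63° = 4.1868 m.
Layer 3: sin θ = 1690·sin 6.6°/633 = 0.3069, θ = 17.87°; offset = 12.6·tan 17.87° = 4.0625 m.
Layer 4: sin θ = 2638·sin 6.6°/633 = 0.4790, θ = 28.62°; offset = 4.2·tan 28.62° = 2.2918 m.
Σ offsets = 12.2188 m.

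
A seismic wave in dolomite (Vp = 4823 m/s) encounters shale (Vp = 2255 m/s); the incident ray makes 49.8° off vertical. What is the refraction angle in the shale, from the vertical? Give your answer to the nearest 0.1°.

20.9°

sin θ₁/V₁ = sin θ₂/V₂ ⇒ sin θ₂ = 2255·sin 49.8°/4823 = 2255·0.7638/4823 = 0.3571.
θ₂ = sin⁻¹(0.3571) = 20.92° (from vertical).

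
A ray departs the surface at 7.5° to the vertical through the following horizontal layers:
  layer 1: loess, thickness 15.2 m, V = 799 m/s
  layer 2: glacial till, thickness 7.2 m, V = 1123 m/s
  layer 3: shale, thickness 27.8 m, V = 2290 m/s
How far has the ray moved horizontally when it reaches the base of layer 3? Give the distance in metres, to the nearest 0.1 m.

14.6 m

Apply Snell's law at each interface; in layer i the horizontal offset is hᵢ·tan θᵢ.
Layer 1: θ = 7.50°; offset = 15.2·tan 7.50° = 2.001 m.
Layer 2: sin θ = 1123·sin 7.5°/799 = 0.1835, θ = 10.57°; offset = 7.2·tan 10.57° = 1.344 m.
Layer 3: sin θ = 2290·sin 7.5°/799 = 0.3741, θ = 21.97°; offset = 27.8·tan 21.97° = 11.214 m.
Summing the layer offsets gives 14.559 m.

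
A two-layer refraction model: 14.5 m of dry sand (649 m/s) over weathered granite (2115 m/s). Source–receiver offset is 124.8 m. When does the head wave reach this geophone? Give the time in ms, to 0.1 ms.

θ_c = arcsin(V₁/V₂) = arcsin(649/2115) = 17.87°, cos θ_c = 0.9518.
Intercept time tᵢ = 2h cos θ_c / V₁ = 2·14.5·0.9518/649 = 0.04253 s.
t = x/V₂ + tᵢ = 124.8/2115 + 0.04253 = 0.10154 s.

101.5 ms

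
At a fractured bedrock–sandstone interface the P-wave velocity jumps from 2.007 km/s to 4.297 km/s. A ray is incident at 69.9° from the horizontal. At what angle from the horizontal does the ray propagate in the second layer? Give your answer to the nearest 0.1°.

Angle from the normal: 90° − 69.9° = 20.1°.
Snell's law: sin θ₂ = (V₂/V₁)·sin θ₁ = (4.297/2.007)·sin 20.1° = 0.7358.
θ₂ = arcsin 0.7358 = 47.37° from the normal.
From the interface: 90° − 47.37° = 42.63°.

42.6°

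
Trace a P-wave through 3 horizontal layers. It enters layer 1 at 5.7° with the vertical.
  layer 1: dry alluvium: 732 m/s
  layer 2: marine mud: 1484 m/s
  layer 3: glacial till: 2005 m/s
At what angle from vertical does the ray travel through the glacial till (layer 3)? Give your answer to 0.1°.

15.8°

Snell's law across each interface conserves sin θ / V, so sin θ_3 = V_3·sin θ₁/V₁.
sin θ_3 = 2005 × sin 5.7° / 732 = 0.2720.
θ_3 = 15.79° from the vertical.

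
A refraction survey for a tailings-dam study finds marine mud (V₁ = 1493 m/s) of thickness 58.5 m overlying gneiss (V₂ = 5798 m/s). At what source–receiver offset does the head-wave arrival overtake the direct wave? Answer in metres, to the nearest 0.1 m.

152.3 m

x_cross = 2h·√((V₂+V₁)/(V₂−V₁)).
(V₂+V₁)/(V₂−V₁) = (5798+1493)/(5798−1493) = 1.6936; √ = 1.3014.
x_cross = 2·58.5·1.3014 = 152.26 m.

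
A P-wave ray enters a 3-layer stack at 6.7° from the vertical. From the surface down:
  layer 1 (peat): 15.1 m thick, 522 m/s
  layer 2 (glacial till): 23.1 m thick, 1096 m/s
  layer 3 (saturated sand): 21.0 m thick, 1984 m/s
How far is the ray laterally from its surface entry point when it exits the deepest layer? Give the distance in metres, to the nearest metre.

Apply Snell's law at each interface; in layer i the horizontal offset is hᵢ·tan θᵢ.
Layer 1: θ = 6.70°; offset = 15.1·tan 6.70° = 1.774 m.
Layer 2: sin θ = 1096·sin 6.7°/522 = 0.2450, θ = 14.18°; offset = 23.1·tan 14.18° = 5.836 m.
Layer 3: sin θ = 1984·sin 6.7°/522 = 0.4434, θ = 26.32°; offset = 21.0·tan 26.32° = 10.390 m.
Total horizontal offset = 18.000 m.

18 m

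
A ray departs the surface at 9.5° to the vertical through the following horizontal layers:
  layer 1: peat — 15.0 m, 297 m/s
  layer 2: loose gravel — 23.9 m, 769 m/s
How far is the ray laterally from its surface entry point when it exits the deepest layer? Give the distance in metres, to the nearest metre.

Ray parameter p = sin 9.5° / 297 m/s = 5.5572e-04 s/m.
Layer 1: θ = 9.50°; offset = 15.0·tan 9.50° = 2.510 m.
Layer 2: sin θ = p·769 = 0.4273 → θ = 25.30°; offset = 23.9·tan 25.30° = 11.297 m.
Σ offsets = 13.807 m.

14 m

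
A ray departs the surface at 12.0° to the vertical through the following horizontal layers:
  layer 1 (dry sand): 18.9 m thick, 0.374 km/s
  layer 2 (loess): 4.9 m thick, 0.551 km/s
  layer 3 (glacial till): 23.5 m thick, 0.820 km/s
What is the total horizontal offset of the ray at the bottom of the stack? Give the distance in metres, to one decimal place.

17.6 m

Ray parameter p = sin 12.0° / 0.374 km/s = 5.5591e-01 s/km.
Layer 1: θ = 12.00°; offset = 18.9·tan 12.00° = 4.017 m.
Layer 2: sin θ = p·0.551 = 0.3063 → θ = 17.84°; offset = 4.9·tan 17.84° = 1.577 m.
Layer 3: sin θ = p·0.820 = 0.4558 → θ = 27.12°; offset = 23.5·tan 27.12° = 12.036 m.
Total horizontal offset = 17.630 m.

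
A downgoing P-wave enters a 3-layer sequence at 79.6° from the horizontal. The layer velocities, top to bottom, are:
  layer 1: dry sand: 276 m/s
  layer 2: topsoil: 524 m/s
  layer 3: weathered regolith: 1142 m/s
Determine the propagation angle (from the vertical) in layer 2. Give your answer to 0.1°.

From the normal: θ₁ = 90° − 79.6° = 10.4°.
Snell's law across each interface conserves sin θ / V, so sin θ_2 = V_2·sin θ₁/V₁.
sin θ_2 = 524 × sin 10.4° / 276 = 0.3427.
θ_2 = 20.04° from the vertical.

20.0°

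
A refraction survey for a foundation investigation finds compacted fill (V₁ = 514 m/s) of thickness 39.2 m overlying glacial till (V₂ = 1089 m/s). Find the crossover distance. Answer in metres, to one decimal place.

θ_c = arcsin(514/1089) = 28.16°, so cos θ_c = 0.8816 and tᵢ = 2h cos θ_c/V₁ = 0.1345 s.
At crossover x/V₁ = x/V₂ + tᵢ ⇒ x = tᵢ/(1/V₁ − 1/V₂) = 0.13447/(1.9455e-03 − 9.1827e-04) = 130.90 m.

130.9 m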